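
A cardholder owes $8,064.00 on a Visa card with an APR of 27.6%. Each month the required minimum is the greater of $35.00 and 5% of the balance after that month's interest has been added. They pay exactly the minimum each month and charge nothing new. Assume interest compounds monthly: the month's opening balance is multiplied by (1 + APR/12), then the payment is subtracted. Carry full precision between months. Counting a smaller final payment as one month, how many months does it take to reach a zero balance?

113 months

Monthly rate r = 27.6%/12 = 2.3% = 0.023.
While 5% of the post-interest balance exceeds $35.00, each month B ← (B·(1+r))·(1 − 0.05), i.e. B shrinks by the factor (1+r)·0.95 = 0.97185.
This holds for months 1–87. Entering month 88 the balance is $672.49; 5% of the post-interest balance is now below $35.00, so the flat $35.00 minimum applies from here.
From month 88 a fixed $35.00 at rate r clears $672.49 in 26 more payments. Total: 87 + 26 = 113 months.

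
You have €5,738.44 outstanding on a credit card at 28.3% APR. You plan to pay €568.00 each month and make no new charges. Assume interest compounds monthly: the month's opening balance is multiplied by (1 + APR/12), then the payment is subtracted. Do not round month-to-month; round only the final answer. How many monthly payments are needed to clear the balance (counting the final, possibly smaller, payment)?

12 payments

Monthly rate r = 28.3%/12 = 2.35833% = 0.0235833.
Recurrence: B ← B·(1+r) − €568.00.
Month 1: interest €135.33; balance after payment €5,305.77.
Month 2: interest €125.13; balance after payment €4,862.90.
Closed form: n = −ln(1 − rB₀/P)/ln(1+r) = −ln(0.76174)/ln(1.02358) ≈ 11.675, so the balance reaches zero during payment 12.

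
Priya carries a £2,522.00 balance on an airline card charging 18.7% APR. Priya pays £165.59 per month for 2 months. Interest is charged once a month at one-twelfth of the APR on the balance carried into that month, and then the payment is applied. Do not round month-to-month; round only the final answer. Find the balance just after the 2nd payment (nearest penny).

Monthly rate r = 18.7%/12 = 1.55833% = 0.0155833.
Each month: B ← B·(1+r) − £165.59.
Month 1: interest £39.30; balance after payment £2,395.71.
Month 2: interest £37.33; balance after payment £2,267.45.

£2,267.45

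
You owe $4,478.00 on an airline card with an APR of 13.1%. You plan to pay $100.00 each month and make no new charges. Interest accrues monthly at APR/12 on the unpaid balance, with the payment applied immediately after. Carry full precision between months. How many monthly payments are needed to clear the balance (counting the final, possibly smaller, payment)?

62 payments

Monthly rate r = 13.1%/12 = 1.09167% = 0.0109167.
Recurrence: B ← B·(1+r) − $100.00.
Month 1: interest $48.88; balance after payment $4,426.88.
Month 2: interest $48.33; balance after payment $4,375.21.
Closed form: n = −ln(1 − rB₀/P)/ln(1+r) = −ln(0.51115)/ln(1.01092) ≈ 61.809, so the balance reaches zero during payment 62.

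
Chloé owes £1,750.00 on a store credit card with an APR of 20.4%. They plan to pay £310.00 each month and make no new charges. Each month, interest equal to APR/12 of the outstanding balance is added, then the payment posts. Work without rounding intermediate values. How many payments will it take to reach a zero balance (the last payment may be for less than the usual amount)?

6 months

Monthly rate r = 20.4%/12 = 1.7% = 0.017.
Recurrence: B ← B·(1+r) − £310.00.
Month 1: interest £29.75; balance after payment £1,469.75.
Month 2: interest £24.99; balance after payment £1,184.74.
Month 3: interest £20.14; balance after payment £894.88.
Month 4: interest £15.21; balance after payment £600.09.
Month 5: interest £10.20; balance after payment £300.29.
Month 6: interest £5.10; balance after payment £0.00.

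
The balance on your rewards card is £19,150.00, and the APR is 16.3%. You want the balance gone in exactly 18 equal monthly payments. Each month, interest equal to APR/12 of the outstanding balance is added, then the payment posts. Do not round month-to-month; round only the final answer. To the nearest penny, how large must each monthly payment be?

£1,206.42

Monthly rate r = 16.3%/12 = 1.35833% = 0.0135833.
Level-payment amortization: P = B₀·r / (1 − (1+r)^(−n)) = 19150.00·0.0135833 / (1 − 1.01358^(−18)).
Denominator 1 − (1+r)^(−18) = 0.215614228.
P = 260.121 / 0.215614228 ≈ 1206.42.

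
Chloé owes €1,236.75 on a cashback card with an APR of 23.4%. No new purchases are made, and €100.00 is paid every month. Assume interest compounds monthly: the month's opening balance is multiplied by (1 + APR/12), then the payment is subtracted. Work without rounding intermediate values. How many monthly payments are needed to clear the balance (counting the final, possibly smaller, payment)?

15 months

Monthly rate r = 23.4%/12 = 1.95% = 0.0195.
Recurrence: B ← B·(1+r) − €100.00.
Month 1: interest €24.12; balance after payment €1,160.87.
Month 2: interest €22.64; balance after payment €1,083.50.
Closed form: n = −ln(1 − rB₀/P)/ln(1+r) = −ln(0.75883)/ln(1.0195) ≈ 14.290, so the balance reaches zero during payment 15.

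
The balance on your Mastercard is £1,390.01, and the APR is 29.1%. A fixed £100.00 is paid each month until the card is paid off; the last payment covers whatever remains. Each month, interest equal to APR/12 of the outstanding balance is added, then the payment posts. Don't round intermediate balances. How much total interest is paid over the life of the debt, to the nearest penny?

Monthly rate r = 29.1%/12 = 2.425% = 0.02425.
Payoff takes n = ⌈−ln(1 − rB₀/P)/ln(1+r)⌉ = ⌈17.157⌉ = 18 payments; the last is £15.88.
Total paid = 17·£100.00 + £15.88 = £1,715.88.
Total interest = total paid − principal = £1,715.88 − £1,390.01 = £325.87.

£325.87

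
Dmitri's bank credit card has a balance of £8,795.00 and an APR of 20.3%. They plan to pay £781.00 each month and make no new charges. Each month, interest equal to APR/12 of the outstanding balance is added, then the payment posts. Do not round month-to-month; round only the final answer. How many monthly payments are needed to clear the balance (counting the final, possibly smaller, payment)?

13 months

Monthly rate r = 20.3%/12 = 1.69167% = 0.0169167.
Recurrence: B ← B·(1+r) − £781.00.
Month 1: interest £148.78; balance after payment £8,162.78.
Month 2: interest £138.09; balance after payment £7,519.87.
Closed form: n = −ln(1 − rB₀/P)/ln(1+r) = −ln(0.8095)/ln(1.01692) ≈ 12.598, so the balance reaches zero during payment 13.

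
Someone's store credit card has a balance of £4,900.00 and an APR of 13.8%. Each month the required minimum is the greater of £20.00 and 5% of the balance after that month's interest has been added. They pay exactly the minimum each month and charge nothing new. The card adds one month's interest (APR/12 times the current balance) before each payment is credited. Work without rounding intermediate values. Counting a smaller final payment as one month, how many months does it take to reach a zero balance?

86 months

Monthly rate r = 13.8%/12 = 1.15% = 0.0115.
While 5% of the post-interest balance exceeds £20.00, each month B ← (B·(1+r))·(1 − 0.05), i.e. B shrinks by the factor (1+r)·0.95 = 0.96093.
This holds for months 1–64. Entering month 65 the balance is £382.23; 5% of the post-interest balance is now below £20.00, so the flat £20.00 minimum applies from here.
From month 65 a fixed £20.00 at rate r clears £382.23 in 22 more payments. Total: 64 + 22 = 86 months.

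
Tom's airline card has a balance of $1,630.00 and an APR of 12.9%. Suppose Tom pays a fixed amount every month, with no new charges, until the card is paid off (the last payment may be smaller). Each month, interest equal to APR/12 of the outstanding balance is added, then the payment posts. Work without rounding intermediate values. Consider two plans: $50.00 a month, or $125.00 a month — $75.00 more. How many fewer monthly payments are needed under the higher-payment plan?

Monthly rate r = 12.9%/12 = 1.075% = 0.01075.
At $50.00/mo: n = ⌈−ln(1 − rB₀/P)/ln(1+r)⌉ = 41 payments (last $17.69); total interest = total paid − $1,630.00 = $387.69.
At $125.00/mo: 15 payments (last $15.68); total interest $135.68.
Payments saved = 41 − 15 = 26.

26 fewer payments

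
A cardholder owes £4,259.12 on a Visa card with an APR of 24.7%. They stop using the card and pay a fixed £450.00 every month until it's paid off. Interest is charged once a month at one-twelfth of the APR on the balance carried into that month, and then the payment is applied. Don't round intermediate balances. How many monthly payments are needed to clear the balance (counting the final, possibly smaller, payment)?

Monthly rate r = 24.7%/12 = 2.05833% = 0.0205833.
Recurrence: B ← B·(1+r) − £450.00.
Month 1: interest £87.67; balance after payment £3,896.79.
Month 2: interest £80.21; balance after payment £3,527.00.
Closed form: n = −ln(1 − rB₀/P)/ln(1+r) = −ln(0.80518)/ln(1.02058) ≈ 10.635, so the balance reaches zero during payment 11.

11 months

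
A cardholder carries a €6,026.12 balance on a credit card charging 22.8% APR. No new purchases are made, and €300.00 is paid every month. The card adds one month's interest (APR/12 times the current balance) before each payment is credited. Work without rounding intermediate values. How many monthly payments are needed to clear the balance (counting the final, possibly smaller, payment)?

26 payments

Monthly rate r = 22.8%/12 = 1.9% = 0.019.
Recurrence: B ← B·(1+r) − €300.00.
Month 1: interest €114.50; balance after payment €5,840.62.
Month 2: interest €110.97; balance after payment €5,651.59.
Closed form: n = −ln(1 − rB₀/P)/ln(1+r) = −ln(0.61835)/ln(1.019) ≈ 25.540, so the balance reaches zero during payment 26.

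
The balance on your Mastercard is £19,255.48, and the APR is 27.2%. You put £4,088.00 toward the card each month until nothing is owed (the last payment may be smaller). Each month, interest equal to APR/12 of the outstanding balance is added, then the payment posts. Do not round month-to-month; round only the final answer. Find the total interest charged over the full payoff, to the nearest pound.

Monthly rate r = 27.2%/12 = 2.26667% = 0.0226667.
Payoff takes n = ⌈−ln(1 − rB₀/P)/ln(1+r)⌉ = ⌈5.037⌉ = 6 payments; the last is £154.54.
Total paid = 5·£4,088.00 + £154.54 = £20,594.54.
Total interest = total paid − principal = £20,594.54 − £19,255.48 = £1,339.06.

£1,339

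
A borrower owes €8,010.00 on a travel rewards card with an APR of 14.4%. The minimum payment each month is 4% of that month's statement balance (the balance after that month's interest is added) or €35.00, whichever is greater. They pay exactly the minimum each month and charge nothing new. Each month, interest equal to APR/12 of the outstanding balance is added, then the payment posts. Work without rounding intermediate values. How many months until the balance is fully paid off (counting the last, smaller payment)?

107 months

Monthly rate r = 14.4%/12 = 1.2% = 0.012.
While 4% of the post-interest balance exceeds €35.00, each month B ← (B·(1+r))·(1 − 0.04), i.e. B shrinks by the factor (1+r)·0.96 = 0.97152.
This holds for months 1–78. Entering month 79 the balance is €841.14; 4% of the post-interest balance is now below €35.00, so the flat €35.00 minimum applies from here.
From month 79 a fixed €35.00 at rate r clears €841.14 in 29 more payments. Total: 78 + 29 = 107 months.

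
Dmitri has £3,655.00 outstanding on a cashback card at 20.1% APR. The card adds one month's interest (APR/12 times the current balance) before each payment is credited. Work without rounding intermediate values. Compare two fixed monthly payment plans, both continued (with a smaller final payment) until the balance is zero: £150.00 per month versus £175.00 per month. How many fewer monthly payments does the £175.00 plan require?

Monthly rate r = 20.1%/12 = 1.675% = 0.01675.
At £150.00/mo: n = ⌈−ln(1 − rB₀/P)/ln(1+r)⌉ = 32 payments (last £86.44); total interest = total paid − £3,655.00 = £1,081.44.
At £175.00/mo: 26 payments (last £160.75); total interest £880.75.
Payments saved = 32 − 26 = 6.

6 fewer payments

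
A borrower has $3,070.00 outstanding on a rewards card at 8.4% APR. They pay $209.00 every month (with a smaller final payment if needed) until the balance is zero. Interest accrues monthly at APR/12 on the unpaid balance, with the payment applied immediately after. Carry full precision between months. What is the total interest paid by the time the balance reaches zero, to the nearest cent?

$181.07

Monthly rate r = 8.4%/12 = 0.7% = 0.007.
Payoff takes n = ⌈−ln(1 − rB₀/P)/ln(1+r)⌉ = ⌈15.554⌉ = 16 payments; the last is $116.07.
Total paid = 15·$209.00 + $116.07 = $3,251.07.
Total interest = total paid − principal = $3,251.07 − $3,070.00 = $181.07.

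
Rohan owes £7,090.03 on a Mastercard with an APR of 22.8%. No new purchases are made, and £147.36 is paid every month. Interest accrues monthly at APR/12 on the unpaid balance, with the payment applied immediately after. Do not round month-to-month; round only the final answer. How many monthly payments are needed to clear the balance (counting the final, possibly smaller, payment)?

131 payments

Monthly rate r = 22.8%/12 = 1.9% = 0.019.
Recurrence: B ← B·(1+r) − £147.36.
Month 1: interest £134.71; balance after payment £7,077.38.
Month 2: interest £134.47; balance after payment £7,064.49.
Closed form: n = −ln(1 − rB₀/P)/ln(1+r) = −ln(0.08584)/ln(1.019) ≈ 130.448, so the balance reaches zero during payment 131.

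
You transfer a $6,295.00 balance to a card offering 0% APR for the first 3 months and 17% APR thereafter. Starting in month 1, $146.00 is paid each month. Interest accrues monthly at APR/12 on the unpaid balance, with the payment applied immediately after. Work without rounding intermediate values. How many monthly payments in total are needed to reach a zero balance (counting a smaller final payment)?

Promo months 1–3 at r₀ = 0%/12 = 0; months 4+ at r₁ = 17%/12 = 0.0141667.
After month 3 (no interest yet): B = $6,295.00 − 3·$146.00 = $5,857.00.
Then at r₁ with $146.00/mo: n₂ = −ln(1 − r₁·B/P)/ln(1+r₁) ≈ 59.72 → 60 more payments.

63 payments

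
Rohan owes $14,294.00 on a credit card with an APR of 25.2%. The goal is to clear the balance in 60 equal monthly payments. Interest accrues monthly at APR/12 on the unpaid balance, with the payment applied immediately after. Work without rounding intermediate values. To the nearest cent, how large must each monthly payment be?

$421.23

Monthly rate r = 25.2%/12 = 2.1% = 0.021.
Level-payment amortization: P = B₀·r / (1 − (1+r)^(−n)) = 14294.00·0.021 / (1 − 1.021^(−60)).
Denominator 1 − (1+r)^(−60) = 0.712620705.
P = 300.174 / 0.712620705 ≈ 421.23.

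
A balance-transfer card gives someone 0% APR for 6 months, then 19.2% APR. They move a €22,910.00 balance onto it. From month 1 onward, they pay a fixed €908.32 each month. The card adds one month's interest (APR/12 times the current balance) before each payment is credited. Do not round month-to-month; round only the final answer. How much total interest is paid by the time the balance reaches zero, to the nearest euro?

Promo months 1–6 at r₀ = 0%/12 = 0; months 7+ at r₁ = 19.2%/12 = 0.016.
After month 6 (no interest yet): B = €22,910.00 − 6·€908.32 = €17,460.08.
Then at r₁ with €908.32/mo: n₂ = −ln(1 − r₁·B/P)/ln(1+r₁) ≈ 23.15 → 24 more payments.
Total paid = 29·€908.32 + €140.80 = €26,482.08; interest = €26,482.08 − €22,910.00 = €3,572.08.

€3,572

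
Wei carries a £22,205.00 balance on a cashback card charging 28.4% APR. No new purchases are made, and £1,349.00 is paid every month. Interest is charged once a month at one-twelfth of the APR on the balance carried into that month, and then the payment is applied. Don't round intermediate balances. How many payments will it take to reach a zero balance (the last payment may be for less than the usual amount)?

Monthly rate r = 28.4%/12 = 2.36667% = 0.0236667.
Recurrence: B ← B·(1+r) − £1,349.00.
Month 1: interest £525.52; balance after payment £21,381.52.
Month 2: interest £506.03; balance after payment £20,538.55.
Closed form: n = −ln(1 − rB₀/P)/ln(1+r) = −ln(0.61044)/ln(1.02367) ≈ 21.101, so the balance reaches zero during payment 22.

22 months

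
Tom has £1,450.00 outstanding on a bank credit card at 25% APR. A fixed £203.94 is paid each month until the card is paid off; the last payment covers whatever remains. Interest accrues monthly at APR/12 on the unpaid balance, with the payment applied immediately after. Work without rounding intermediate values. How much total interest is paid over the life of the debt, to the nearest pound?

Monthly rate r = 25%/12 = 2.08333% = 0.0208333.
Payoff takes n = ⌈−ln(1 − rB₀/P)/ln(1+r)⌉ = ⌈7.775⌉ = 8 payments; the last is £158.41.
Total paid = 7·£203.94 + £158.41 = £1,585.99.
Total interest = total paid − principal = £1,585.99 − £1,450.00 = £135.99.

£136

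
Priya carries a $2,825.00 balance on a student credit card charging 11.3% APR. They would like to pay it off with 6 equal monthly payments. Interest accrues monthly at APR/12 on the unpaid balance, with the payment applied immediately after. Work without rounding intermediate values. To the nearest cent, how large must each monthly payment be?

Monthly rate r = 11.3%/12 = 0.941667% = 0.00941667.
Level-payment amortization: P = B₀·r / (1 − (1+r)^(−n)) = 2825.00·0.00941667 / (1 − 1.00942^(−6)).
Denominator 1 − (1+r)^(−6) = 0.0546836423.
P = 26.6021 / 0.0546836423 ≈ 486.47.

$486.47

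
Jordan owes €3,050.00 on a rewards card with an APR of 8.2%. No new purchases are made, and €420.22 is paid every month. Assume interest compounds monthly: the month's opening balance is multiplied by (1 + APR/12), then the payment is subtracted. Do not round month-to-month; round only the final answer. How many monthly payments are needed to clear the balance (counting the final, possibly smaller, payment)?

8 payments

Monthly rate r = 8.2%/12 = 0.683333% = 0.00683333.
Recurrence: B ← B·(1+r) − €420.22.
Month 1: interest €20.84; balance after payment €2,650.62.
Month 2: interest €18.11; balance after payment €2,248.51.
Closed form: n = −ln(1 − rB₀/P)/ln(1+r) = −ln(0.9504)/ln(1.00683) ≈ 7.470, so the balance reaches zero during payment 8.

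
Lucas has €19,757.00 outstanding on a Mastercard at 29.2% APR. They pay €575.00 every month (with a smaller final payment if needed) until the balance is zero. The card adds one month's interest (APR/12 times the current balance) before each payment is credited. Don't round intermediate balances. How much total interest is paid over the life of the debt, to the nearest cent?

Monthly rate r = 29.2%/12 = 2.43333% = 0.0243333.
Payoff takes n = ⌈−ln(1 − rB₀/P)/ln(1+r)⌉ = ⌈75.221⌉ = 76 payments; the last is €128.15.
Total paid = 75·€575.00 + €128.15 = €43,253.15.
Total interest = total paid − principal = €43,253.15 − €19,757.00 = €23,496.15.

€23,496.15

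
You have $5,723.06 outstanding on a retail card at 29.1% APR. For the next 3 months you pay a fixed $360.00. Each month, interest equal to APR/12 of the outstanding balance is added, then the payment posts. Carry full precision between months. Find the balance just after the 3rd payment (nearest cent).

$5,043.19

Monthly rate r = 29.1%/12 = 2.425% = 0.02425.
Each month: B ← B·(1+r) − $360.00.
Month 1: interest $138.78; balance after payment $5,501.84.
Month 2: interest $133.42; balance after payment $5,275.26.
Month 3: interest $127.93; balance after payment $5,043.19.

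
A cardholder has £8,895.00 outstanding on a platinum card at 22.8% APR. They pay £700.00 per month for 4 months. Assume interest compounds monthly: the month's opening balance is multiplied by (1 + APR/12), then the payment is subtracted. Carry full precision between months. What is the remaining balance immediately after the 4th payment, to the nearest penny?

£6,709.72

Monthly rate r = 22.8%/12 = 1.9% = 0.019.
Each month: B ← B·(1+r) − £700.00.
Month 1: interest £169.00; balance after payment £8,364.00.
Month 2: interest £158.92; balance after payment £7,822.92.
Month 3: interest £148.64; balance after payment £7,271.56.
Month 4: interest £138.16; balance after payment £6,709.72.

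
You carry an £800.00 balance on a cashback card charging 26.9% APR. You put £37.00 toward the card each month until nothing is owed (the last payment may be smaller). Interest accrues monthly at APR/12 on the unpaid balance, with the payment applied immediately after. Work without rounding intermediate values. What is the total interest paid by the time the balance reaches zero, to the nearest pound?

£307

Monthly rate r = 26.9%/12 = 2.24167% = 0.0224167.
Payoff takes n = ⌈−ln(1 − rB₀/P)/ln(1+r)⌉ = ⌈29.905⌉ = 30 payments; the last is £33.54.
Total paid = 29·£37.00 + £33.54 = £1,106.54.
Total interest = total paid − principal = £1,106.54 − £800.00 = £306.54.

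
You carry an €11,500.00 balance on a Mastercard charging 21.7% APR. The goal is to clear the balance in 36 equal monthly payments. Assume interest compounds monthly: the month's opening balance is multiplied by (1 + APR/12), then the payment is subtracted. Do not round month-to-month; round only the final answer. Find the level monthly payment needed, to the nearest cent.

€437.41

Monthly rate r = 21.7%/12 = 1.80833% = 0.0180833.
Level-payment amortization: P = B₀·r / (1 − (1+r)^(−n)) = 11500.00·0.0180833 / (1 − 1.01808^(−36)).
Denominator 1 − (1+r)^(−36) = 0.475433928.
P = 207.958 / 0.475433928 ≈ 437.41.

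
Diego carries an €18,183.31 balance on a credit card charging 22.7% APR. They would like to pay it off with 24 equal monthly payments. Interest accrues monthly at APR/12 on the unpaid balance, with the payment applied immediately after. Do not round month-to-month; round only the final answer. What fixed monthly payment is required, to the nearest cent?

€949.61

Monthly rate r = 22.7%/12 = 1.89167% = 0.0189167.
Level-payment amortization: P = B₀·r / (1 − (1+r)^(−n)) = 18183.31·0.0189167 / (1 − 1.01892^(−24)).
Denominator 1 − (1+r)^(−24) = 0.362218361.
P = 343.968 / 0.362218361 ≈ 949.61.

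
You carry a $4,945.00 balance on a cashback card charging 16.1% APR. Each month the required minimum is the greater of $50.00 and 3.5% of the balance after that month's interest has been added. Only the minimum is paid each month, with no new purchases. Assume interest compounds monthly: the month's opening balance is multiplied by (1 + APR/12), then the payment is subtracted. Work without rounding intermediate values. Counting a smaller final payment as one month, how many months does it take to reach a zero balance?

Monthly rate r = 16.1%/12 = 1.34167% = 0.0134167.
While 3.5% of the post-interest balance exceeds $50.00, each month B ← (B·(1+r))·(1 − 0.035), i.e. B shrinks by the factor (1+r)·0.965 = 0.97795.
This holds for months 1–57. Entering month 58 the balance is $1,387.21; 3.5% of the post-interest balance is now below $50.00, so the flat $50.00 minimum applies from here.
From month 58 a fixed $50.00 at rate r clears $1,387.21 in 35 more payments. Total: 57 + 35 = 92 months.

92 months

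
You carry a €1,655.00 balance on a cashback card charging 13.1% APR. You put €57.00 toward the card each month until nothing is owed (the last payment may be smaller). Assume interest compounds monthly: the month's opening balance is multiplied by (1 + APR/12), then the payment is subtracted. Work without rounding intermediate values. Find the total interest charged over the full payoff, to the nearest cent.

Monthly rate r = 13.1%/12 = 1.09167% = 0.0109167.
Payoff takes n = ⌈−ln(1 − rB₀/P)/ln(1+r)⌉ = ⌈35.110⌉ = 36 payments; the last is €6.32.
Total paid = 35·€57.00 + €6.32 = €2,001.32.
Total interest = total paid − principal = €2,001.32 − €1,655.00 = €346.32.

€346.32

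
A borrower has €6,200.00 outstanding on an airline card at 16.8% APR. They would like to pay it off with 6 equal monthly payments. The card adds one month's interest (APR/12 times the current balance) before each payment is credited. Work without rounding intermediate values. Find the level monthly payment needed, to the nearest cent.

Monthly rate r = 16.8%/12 = 1.4% = 0.014.
Level-payment amortization: P = B₀·r / (1 − (1+r)^(−n)) = 6200.00·0.014 / (1 − 1.014^(−6)).
Denominator 1 − (1+r)^(−6) = 0.0800329557.
P = 86.8 / 0.0800329557 ≈ 1084.55.

€1,084.55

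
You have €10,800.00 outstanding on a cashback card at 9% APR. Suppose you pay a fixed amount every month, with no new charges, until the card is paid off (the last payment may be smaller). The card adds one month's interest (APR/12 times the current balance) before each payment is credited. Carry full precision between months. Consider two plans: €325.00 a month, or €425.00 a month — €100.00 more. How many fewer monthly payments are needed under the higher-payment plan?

Monthly rate r = 9%/12 = 0.75% = 0.0075.
At €325.00/mo: n = ⌈−ln(1 − rB₀/P)/ln(1+r)⌉ = 39 payments (last €118.61); total interest = total paid − €10,800.00 = €1,668.61.
At €425.00/mo: 29 payments (last €127.24); total interest €1,227.24.
Payments saved = 39 − 29 = 10.

10 fewer payments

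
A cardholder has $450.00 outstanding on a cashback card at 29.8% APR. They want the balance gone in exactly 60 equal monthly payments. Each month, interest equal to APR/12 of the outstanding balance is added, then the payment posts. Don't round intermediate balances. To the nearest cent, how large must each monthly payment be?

$14.50

Monthly rate r = 29.8%/12 = 2.48333% = 0.0248333.
Level-payment amortization: P = B₀·r / (1 − (1+r)^(−n)) = 450.00·0.0248333 / (1 − 1.02483^(−60)).
Denominator 1 − (1+r)^(−60) = 0.770487977.
P = 11.175 / 0.770487977 ≈ 14.50.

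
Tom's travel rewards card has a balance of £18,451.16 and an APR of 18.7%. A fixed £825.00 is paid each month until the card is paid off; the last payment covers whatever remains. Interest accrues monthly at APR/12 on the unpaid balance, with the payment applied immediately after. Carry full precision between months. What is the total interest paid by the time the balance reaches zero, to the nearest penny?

£4,412.36

Monthly rate r = 18.7%/12 = 1.55833% = 0.0155833.
Payoff takes n = ⌈−ln(1 − rB₀/P)/ln(1+r)⌉ = ⌈27.712⌉ = 28 payments; the last is £588.52.
Total paid = 27·£825.00 + £588.52 = £22,863.52.
Total interest = total paid − principal = £22,863.52 − £18,451.16 = £4,412.36.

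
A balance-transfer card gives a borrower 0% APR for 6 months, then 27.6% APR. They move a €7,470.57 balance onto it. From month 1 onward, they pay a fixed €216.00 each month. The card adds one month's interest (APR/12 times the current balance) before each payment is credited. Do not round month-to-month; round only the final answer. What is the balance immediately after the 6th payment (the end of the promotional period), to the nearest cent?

€6,174.57

Promo months 1–6 at r₀ = 0%/12 = 0; months 7+ at r₁ = 27.6%/12 = 0.023.
After month 6 (no interest yet): B = €7,470.57 − 6·€216.00 = €6,174.57.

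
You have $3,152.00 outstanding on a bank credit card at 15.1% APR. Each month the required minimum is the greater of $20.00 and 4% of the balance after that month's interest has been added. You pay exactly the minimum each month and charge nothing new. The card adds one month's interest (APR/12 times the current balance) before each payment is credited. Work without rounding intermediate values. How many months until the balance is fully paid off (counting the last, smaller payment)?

96 months

Monthly rate r = 15.1%/12 = 1.25833% = 0.0125833.
While 4% of the post-interest balance exceeds $20.00, each month B ← (B·(1+r))·(1 − 0.04), i.e. B shrinks by the factor (1+r)·0.96 = 0.97208.
This holds for months 1–66. Entering month 67 the balance is $486.32; 4% of the post-interest balance is now below $20.00, so the flat $20.00 minimum applies from here.
From month 67 a fixed $20.00 at rate r clears $486.32 in 30 more payments. Total: 66 + 30 = 96 months.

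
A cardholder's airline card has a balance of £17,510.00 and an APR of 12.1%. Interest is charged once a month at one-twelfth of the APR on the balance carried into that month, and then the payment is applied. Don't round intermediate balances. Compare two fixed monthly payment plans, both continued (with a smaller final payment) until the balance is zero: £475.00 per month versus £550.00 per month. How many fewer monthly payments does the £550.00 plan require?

Monthly rate r = 12.1%/12 = 1.00833% = 0.0100833.
At £475.00/mo: n = ⌈−ln(1 − rB₀/P)/ln(1+r)⌉ = 47 payments (last £153.57); total interest = total paid − £17,510.00 = £4,493.57.
At £550.00/mo: 39 payments (last £324.71); total interest £3,714.71.
Payments saved = 47 − 39 = 8.

8 fewer payments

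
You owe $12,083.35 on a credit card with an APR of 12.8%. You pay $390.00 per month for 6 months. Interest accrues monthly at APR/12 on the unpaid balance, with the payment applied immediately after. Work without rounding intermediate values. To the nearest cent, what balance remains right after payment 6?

Monthly rate r = 12.8%/12 = 1.06667% = 0.0106667.
Each month: B ← B·(1+r) − $390.00.
Month 1: interest $128.89; balance after payment $11,822.24.
Month 2: interest $126.10; balance after payment $11,558.34.
Month 3: interest $123.29; balance after payment $11,291.63.
Month 4: interest $120.44; balance after payment $11,022.08.
Month 5: interest $117.57; balance after payment $10,749.64.
Month 6: interest $114.66; balance after payment $10,474.31.

$10,474.31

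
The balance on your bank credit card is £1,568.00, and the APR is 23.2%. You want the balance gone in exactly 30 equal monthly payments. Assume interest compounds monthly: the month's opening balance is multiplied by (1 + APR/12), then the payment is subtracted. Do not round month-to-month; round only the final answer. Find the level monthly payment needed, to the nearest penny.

Monthly rate r = 23.2%/12 = 1.93333% = 0.0193333.
Level-payment amortization: P = B₀·r / (1 − (1+r)^(−n)) = 1568.00·0.0193333 / (1 − 1.01933^(−30)).
Denominator 1 − (1+r)^(−30) = 0.436993759.
P = 30.3147 / 0.436993759 ≈ 69.37.

£69.37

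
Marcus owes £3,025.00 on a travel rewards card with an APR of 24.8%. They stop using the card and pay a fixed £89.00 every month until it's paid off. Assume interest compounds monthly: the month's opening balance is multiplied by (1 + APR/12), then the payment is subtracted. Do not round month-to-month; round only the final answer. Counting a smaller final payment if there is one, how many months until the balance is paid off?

Monthly rate r = 24.8%/12 = 2.06667% = 0.0206667.
Recurrence: B ← B·(1+r) − £89.00.
Month 1: interest £62.52; balance after payment £2,998.52.
Month 2: interest £61.97; balance after payment £2,971.49.
Closed form: n = −ln(1 − rB₀/P)/ln(1+r) = −ln(0.29757)/ln(1.02067) ≈ 59.255, so the balance reaches zero during payment 60.

60 payments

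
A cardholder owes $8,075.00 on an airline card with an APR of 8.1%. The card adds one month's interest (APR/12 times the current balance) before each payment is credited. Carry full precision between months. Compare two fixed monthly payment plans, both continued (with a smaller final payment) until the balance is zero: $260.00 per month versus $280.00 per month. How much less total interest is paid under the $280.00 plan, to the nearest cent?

$81.63

Monthly rate r = 8.1%/12 = 0.675% = 0.00675.
At $260.00/mo: n = ⌈−ln(1 − rB₀/P)/ln(1+r)⌉ = 35 payments (last $252.67); total interest = total paid − $8,075.00 = $1,017.67.
At $280.00/mo: 33 payments (last $51.04); total interest $936.04.
Interest saved = $1,017.67 − $936.04 = $81.63.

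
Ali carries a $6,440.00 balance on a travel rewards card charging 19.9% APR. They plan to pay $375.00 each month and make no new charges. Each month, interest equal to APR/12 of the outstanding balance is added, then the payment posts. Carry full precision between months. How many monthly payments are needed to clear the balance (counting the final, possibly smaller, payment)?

Monthly rate r = 19.9%/12 = 1.65833% = 0.0165833.
Recurrence: B ← B·(1+r) − $375.00.
Month 1: interest $106.80; balance after payment $6,171.80.
Month 2: interest $102.35; balance after payment $5,899.15.
Closed form: n = −ln(1 − rB₀/P)/ln(1+r) = −ln(0.71521)/ln(1.01658) ≈ 20.379, so the balance reaches zero during payment 21.

21 months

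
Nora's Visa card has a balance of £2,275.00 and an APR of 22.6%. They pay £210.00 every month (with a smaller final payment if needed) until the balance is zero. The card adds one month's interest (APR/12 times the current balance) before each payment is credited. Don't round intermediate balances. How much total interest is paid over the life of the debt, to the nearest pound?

£294

Monthly rate r = 22.6%/12 = 1.88333% = 0.0188333.
Payoff takes n = ⌈−ln(1 − rB₀/P)/ln(1+r)⌉ = ⌈12.230⌉ = 13 payments; the last is £48.66.
Total paid = 12·£210.00 + £48.66 = £2,568.66.
Total interest = total paid − principal = £2,568.66 − £2,275.00 = £293.66.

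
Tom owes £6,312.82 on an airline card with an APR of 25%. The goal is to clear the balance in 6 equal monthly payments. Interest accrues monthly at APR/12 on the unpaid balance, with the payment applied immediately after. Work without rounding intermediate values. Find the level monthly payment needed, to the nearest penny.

£1,130.17

Monthly rate r = 25%/12 = 2.08333% = 0.0208333.
Level-payment amortization: P = B₀·r / (1 − (1+r)^(−n)) = 6312.82·0.0208333 / (1 − 1.02083^(−6)).
Denominator 1 − (1+r)^(−6) = 0.116368999.
P = 131.517 / 0.116368999 ≈ 1130.17.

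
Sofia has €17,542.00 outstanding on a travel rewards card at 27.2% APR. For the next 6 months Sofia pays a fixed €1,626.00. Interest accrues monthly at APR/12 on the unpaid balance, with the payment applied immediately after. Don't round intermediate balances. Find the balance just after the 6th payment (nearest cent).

€9,741.22

Monthly rate r = 27.2%/12 = 2.26667% = 0.0226667.
Each month: B ← B·(1+r) − €1,626.00.
Month 1: interest €397.62; balance after payment €16,313.62.
Month 2: interest €369.78; balance after payment €15,057.39.
Month 3: interest €341.30; balance after payment €13,772.69.
Month 4: interest €312.18; balance after payment €12,458.88.
Month 5: interest €282.40; balance after payment €11,115.28.
Month 6: interest €251.95; balance after payment €9,741.22.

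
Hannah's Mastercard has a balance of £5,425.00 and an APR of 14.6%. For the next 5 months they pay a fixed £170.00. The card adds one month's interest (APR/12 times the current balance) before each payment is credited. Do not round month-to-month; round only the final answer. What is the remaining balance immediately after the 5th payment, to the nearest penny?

£4,892.21

Monthly rate r = 14.6%/12 = 1.21667% = 0.0121667.
Each month: B ← B·(1+r) − £170.00.
Month 1: interest £66.00; balance after payment £5,321.00.
Month 2: interest £64.74; balance after payment £5,215.74.
Month 3: interest £63.46; balance after payment £5,109.20.
Month 4: interest £62.16; balance after payment £5,001.36.
Month 5: interest £60.85; balance after payment £4,892.21.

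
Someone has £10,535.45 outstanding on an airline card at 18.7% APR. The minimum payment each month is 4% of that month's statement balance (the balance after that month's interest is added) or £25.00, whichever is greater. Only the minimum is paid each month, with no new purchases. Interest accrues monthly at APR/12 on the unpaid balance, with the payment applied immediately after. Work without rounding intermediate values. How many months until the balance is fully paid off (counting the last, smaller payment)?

144 months

Monthly rate r = 18.7%/12 = 1.55833% = 0.0155833.
While 4% of the post-interest balance exceeds £25.00, each month B ← (B·(1+r))·(1 − 0.04), i.e. B shrinks by the factor (1+r)·0.96 = 0.97496.
This holds for months 1–113. Entering month 114 the balance is £600.01; 4% of the post-interest balance is now below £25.00, so the flat £25.00 minimum applies from here.
From month 114 a fixed £25.00 at rate r clears £600.01 in 31 more payments. Total: 113 + 31 = 144 months.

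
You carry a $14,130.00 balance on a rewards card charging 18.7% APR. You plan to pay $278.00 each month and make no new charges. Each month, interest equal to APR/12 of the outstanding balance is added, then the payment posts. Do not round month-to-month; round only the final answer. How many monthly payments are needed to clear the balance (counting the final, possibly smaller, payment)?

102 months

Monthly rate r = 18.7%/12 = 1.55833% = 0.0155833.
Recurrence: B ← B·(1+r) − $278.00.
Month 1: interest $220.19; balance after payment $14,072.19.
Month 2: interest $219.29; balance after payment $14,013.48.
Closed form: n = −ln(1 − rB₀/P)/ln(1+r) = −ln(0.20794)/ln(1.01558) ≈ 101.564, so the balance reaches zero during payment 102.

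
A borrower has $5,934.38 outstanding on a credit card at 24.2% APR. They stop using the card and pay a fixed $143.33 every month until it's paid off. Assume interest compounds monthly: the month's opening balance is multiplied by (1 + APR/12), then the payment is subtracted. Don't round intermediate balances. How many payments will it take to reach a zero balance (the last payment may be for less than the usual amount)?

91 payments

Monthly rate r = 24.2%/12 = 2.01667% = 0.0201667.
Recurrence: B ← B·(1+r) − $143.33.
Month 1: interest $119.68; balance after payment $5,910.73.
Month 2: interest $119.20; balance after payment $5,886.60.
Closed form: n = −ln(1 − rB₀/P)/ln(1+r) = −ln(0.16503)/ln(1.02017) ≈ 90.236, so the balance reaches zero during payment 91.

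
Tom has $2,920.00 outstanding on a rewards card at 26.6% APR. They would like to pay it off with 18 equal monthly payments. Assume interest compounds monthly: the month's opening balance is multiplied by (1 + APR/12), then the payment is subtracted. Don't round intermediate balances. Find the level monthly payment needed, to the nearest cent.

Monthly rate r = 26.6%/12 = 2.21667% = 0.0221667.
Level-payment amortization: P = B₀·r / (1 − (1+r)^(−n)) = 2920.00·0.0221667 / (1 − 1.02217^(−18)).
Denominator 1 − (1+r)^(−18) = 0.326078763.
P = 64.7267 / 0.326078763 ≈ 198.50.

$198.50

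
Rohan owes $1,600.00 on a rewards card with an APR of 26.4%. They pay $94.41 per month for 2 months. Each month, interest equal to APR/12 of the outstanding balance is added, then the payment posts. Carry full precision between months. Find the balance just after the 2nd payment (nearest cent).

$1,480.28

Monthly rate r = 26.4%/12 = 2.2% = 0.022.
Each month: B ← B·(1+r) − $94.41.
Month 1: interest $35.20; balance after payment $1,540.79.
Month 2: interest $33.90; balance after payment $1,480.28.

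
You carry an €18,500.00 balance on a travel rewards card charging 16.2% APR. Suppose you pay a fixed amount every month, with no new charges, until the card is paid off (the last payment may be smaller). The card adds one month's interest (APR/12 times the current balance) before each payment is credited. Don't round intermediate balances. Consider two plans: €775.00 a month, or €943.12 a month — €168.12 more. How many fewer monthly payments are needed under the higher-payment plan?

7 fewer payments

Monthly rate r = 16.2%/12 = 1.35% = 0.0135.
At €775.00/mo: n = ⌈−ln(1 − rB₀/P)/ln(1+r)⌉ = 30 payments (last €6.27); total interest = total paid − €18,500.00 = €3,981.27.
At €943.12/mo: 23 payments (last €887.70); total interest €3,136.34.
Payments saved = 30 − 23 = 7.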